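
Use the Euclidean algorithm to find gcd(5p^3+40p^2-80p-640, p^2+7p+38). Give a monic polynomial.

Repeated division with remainder:
  5p^3+40p^2-80p-640 = (5p+5)(p^2+7p+38) + (-305p-830)
  p^2+7p+38 = (-(1/305)p-261/18605)(-305p-830) + (98072/3721)
  -305p-830 = (-(1134905/98072)p-1544215/49036)(98072/3721) + (0)
The last nonzero remainder is the constant 98072/3721, so the polynomials are coprime and gcd = 1.

1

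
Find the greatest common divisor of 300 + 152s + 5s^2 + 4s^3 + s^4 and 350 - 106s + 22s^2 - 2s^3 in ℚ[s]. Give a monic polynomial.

By polynomial division,
  s^4 + 4s^3 + 5s^2 + 152s + 300 = (-(1/2)s - 15/2)(-2s^3 + 22s^2 - 106s + 350) + (117s^2 - 468s + 2925)
  -2s^3 + 22s^2 - 106s + 350 = (-(2/117)s + 14/117)(117s^2 - 468s + 2925) + (0)
Last nonzero remainder: 117s^2 - 468s + 2925. Dividing through by 117 gives the monic gcd s^2 - 4s + 25.

25 - 4s + s^2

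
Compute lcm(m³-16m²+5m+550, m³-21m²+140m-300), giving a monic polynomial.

Repeated division with remainder:
  m³-16m²+5m+550 = (m³-21m²+140m-300) + (5m²-135m+850)
  m³-21m²+140m-300 = ((1/5)m+6/5)(5m²-135m+850) + (132m-1320)
  5m²-135m+850 = ((5/132)m-85/132)(132m-1320) + (0)
Last nonzero remainder: 132m-1320. Dividing through by 132 gives the monic gcd m-10.
Then lcm(f, g) = f·g / gcd(f, g); expanding and making the result monic gives the answer.

m⁵-27m⁴+211m³+15m²-5900m+16500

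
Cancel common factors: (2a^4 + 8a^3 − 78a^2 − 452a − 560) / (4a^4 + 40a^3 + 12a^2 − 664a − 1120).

(a^2 − 3a − 28)/(2a^2 + 6a − 56)

Apply the Euclidean algorithm:
  2a^4 + 8a^3 − 78a^2 − 452a − 560 = (1/2)(4a^4 + 40a^3 + 12a^2 − 664a − 1120) + (−12a^3 − 84a^2 − 120a)
  4a^4 + 40a^3 + 12a^2 − 664a − 1120 = (−(1/3)a − 1)(−12a^3 − 84a^2 − 120a) + (−112a^2 − 784a − 1120)
  −12a^3 − 84a^2 − 120a = ((3/28)a)(−112a^2 − 784a − 1120) + (0)
Last nonzero remainder: −112a^2 − 784a − 1120. Dividing through by −112 gives the monic gcd a^2 + 7a + 10.
Cancel a^2 + 7a + 10 from numerator and denominator to get the reduced form.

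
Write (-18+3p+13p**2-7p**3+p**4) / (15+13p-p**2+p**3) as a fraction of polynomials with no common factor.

(-18+21p-8p**2+p**3)/(15-2p+p**2)

Euclidean algorithm in ℚ[p]:
  p**4-7p**3+13p**2+3p-18 = (p-6)(p**3-p**2+13p+15) + (-6p**2+66p+72)
  p**3-p**2+13p+15 = (-(1/6)p-5/3)(-6p**2+66p+72) + (135p+135)
  -6p**2+66p+72 = (-(2/45)p+8/15)(135p+135) + (0)
Last nonzero remainder: 135p+135. Dividing through by 135 gives the monic gcd p+1.
Cancel p+1 from numerator and denominator to get the reduced form.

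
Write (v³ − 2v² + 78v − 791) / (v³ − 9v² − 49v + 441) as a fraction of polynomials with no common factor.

(v² + 5v + 113)/(v² − 2v − 63)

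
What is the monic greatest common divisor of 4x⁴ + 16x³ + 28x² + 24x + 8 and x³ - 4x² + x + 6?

Euclidean algorithm in ℚ[x]:
  4x⁴ + 16x³ + 28x² + 24x + 8 = (4x + 32)(x³ - 4x² + x + 6) + (152x² - 32x - 184)
  x³ - 4x² + x + 6 = ((1/152)x - 9/361)(152x² - 32x - 184) + ((510/361)x + 510/361)
  152x² - 32x - 184 = ((27436/255)x - 33212/255)((510/361)x + 510/361) + (0)
Last nonzero remainder: (510/361)x + 510/361. Dividing through by 510/361 gives the monic gcd x + 1.

x + 1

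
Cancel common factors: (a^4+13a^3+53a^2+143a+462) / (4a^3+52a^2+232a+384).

Repeated division with remainder:
  a^4+13a^3+53a^2+143a+462 = ((1/4)a)(4a^3+52a^2+232a+384) + (−5a^2+47a+462)
  4a^3+52a^2+232a+384 = (−(4/5)a−448/25)(−5a^2+47a+462) + ((36096/25)a+216576/25)
  −5a^2+47a+462 = (−(125/36096)a+1925/36096)((36096/25)a+216576/25) + (0)
Last nonzero remainder: (36096/25)a+216576/25. Dividing through by 36096/25 gives the monic gcd a+6.
Cancel a+6 from numerator and denominator to get the reduced form.

(a^3+7a^2+11a+77)/(4a^2+28a+64)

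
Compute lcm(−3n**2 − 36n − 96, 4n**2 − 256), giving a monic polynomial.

Repeated division with remainder:
  −3n**2 − 36n − 96 = (−3/4)(4n**2 − 256) + (−36n − 288)
  4n**2 − 256 = (−(1/9)n + 8/9)(−36n − 288) + (0)
Last nonzero remainder: −36n − 288. Dividing through by −36 gives the monic gcd n + 8.
Then lcm(f, g) = f·g / gcd(f, g); expanding and making the result monic gives the answer.

n**3 + 4n**2 − 64n − 256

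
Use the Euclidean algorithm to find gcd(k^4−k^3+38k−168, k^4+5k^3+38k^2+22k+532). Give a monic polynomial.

Repeated division with remainder:
  k^4−k^3+38k−168 = (k^4+5k^3+38k^2+22k+532) + (−6k^3−38k^2+16k−700)
  k^4+5k^3+38k^2+22k+532 = (−(1/6)k+2/9)(−6k^3−38k^2+16k−700) + ((442/9)k^2−(884/9)k+6188/9)
  −6k^3−38k^2+16k−700 = (−(27/221)k−225/221)((442/9)k^2−(884/9)k+6188/9) + (0)
Last nonzero remainder: (442/9)k^2−(884/9)k+6188/9. Dividing through by 442/9 gives the monic gcd k^2−2k+14.

k^2−2k+14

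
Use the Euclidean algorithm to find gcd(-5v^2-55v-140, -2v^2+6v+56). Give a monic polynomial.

By polynomial division,
  -5v^2-55v-140 = (5/2)(-2v^2+6v+56) + (-70v-280)
  -2v^2+6v+56 = ((1/35)v-1/5)(-70v-280) + (0)
Last nonzero remainder: -70v-280. Dividing through by -70 gives the monic gcd v+4.

v+4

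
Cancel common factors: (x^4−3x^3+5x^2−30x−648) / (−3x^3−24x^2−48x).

Euclidean algorithm in ℚ[x]:
  x^4−3x^3+5x^2−30x−648 = (−(1/3)x+11/3)(−3x^3−24x^2−48x) + (77x^2+146x−648)
  −3x^3−24x^2−48x = (−(3/77)x−1410/5929)(77x^2+146x−648) + (−(228420/5929)x−913680/5929)
  77x^2+146x−648 = (−(456533/228420)x+5929/1410)(−(228420/5929)x−913680/5929) + (0)
Last nonzero remainder: −(228420/5929)x−913680/5929. Dividing through by −228420/5929 gives the monic gcd x+4.
Cancel x+4 from numerator and denominator to get the reduced form.

(−x^3+7x^2−33x+162)/(3x^2+12x)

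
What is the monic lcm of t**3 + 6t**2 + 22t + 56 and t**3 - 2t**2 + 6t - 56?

t**4 + 2t**3 - 2t**2 - 32t - 224

By polynomial division,
  t**3 + 6t**2 + 22t + 56 = (t**3 - 2t**2 + 6t - 56) + (8t**2 + 16t + 112)
  t**3 - 2t**2 + 6t - 56 = ((1/8)t - 1/2)(8t**2 + 16t + 112) + (0)
Last nonzero remainder: 8t**2 + 16t + 112. Dividing through by 8 gives the monic gcd t**2 + 2t + 14.
Then lcm(f, g) = f·g / gcd(f, g); expanding and making the result monic gives the answer.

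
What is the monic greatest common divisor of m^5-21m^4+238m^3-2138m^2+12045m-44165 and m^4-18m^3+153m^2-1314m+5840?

Apply the Euclidean algorithm:
  m^5-21m^4+238m^3-2138m^2+12045m-44165 = (m-3)(m^4-18m^3+153m^2-1314m+5840) + (31m^3-365m^2+2263m-26645)
  m^4-18m^3+153m^2-1314m+5840 = ((1/31)m-193/961)(31m^3-365m^2+2263m-26645) + ((6435/961)m^2+469755/961)
  31m^3-365m^2+2263m-26645 = ((29791/6435)m-70153/1287)((6435/961)m^2+469755/961) + (0)
Last nonzero remainder: (6435/961)m^2+469755/961. Dividing through by 6435/961 gives the monic gcd m^2+73.

m^2+73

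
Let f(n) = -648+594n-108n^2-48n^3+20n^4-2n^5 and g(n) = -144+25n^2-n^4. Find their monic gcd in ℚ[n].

36-9n-4n^2+n^3

By polynomial division,
  -2n^5+20n^4-48n^3-108n^2+594n-648 = (2n-20)(-n^4+25n^2-144) + (-98n^3+392n^2+882n-3528)
  -n^4+25n^2-144 = ((1/98)n+2/49)(-98n^3+392n^2+882n-3528) + (0)
Last nonzero remainder: -98n^3+392n^2+882n-3528. Dividing through by -98 gives the monic gcd n^3-4n^2-9n+36.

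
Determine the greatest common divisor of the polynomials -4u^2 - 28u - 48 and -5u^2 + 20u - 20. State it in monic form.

1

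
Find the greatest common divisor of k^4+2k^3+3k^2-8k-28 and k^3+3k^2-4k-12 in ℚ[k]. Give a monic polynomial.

k^2-4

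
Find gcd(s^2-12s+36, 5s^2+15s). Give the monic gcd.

By polynomial division,
  s^2-12s+36 = (1/5)(5s^2+15s) + (-15s+36)
  5s^2+15s = (-(1/3)s-9/5)(-15s+36) + (324/5)
  -15s+36 = (-(25/108)s+5/9)(324/5) + (0)
The last nonzero remainder is the constant 324/5, so the polynomials are coprime and gcd = 1.

1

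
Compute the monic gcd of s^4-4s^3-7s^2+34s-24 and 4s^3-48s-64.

s-4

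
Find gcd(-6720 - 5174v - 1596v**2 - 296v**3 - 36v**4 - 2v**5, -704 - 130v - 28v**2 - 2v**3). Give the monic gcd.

32 + 3v + v**2

Euclidean algorithm in ℚ[v]:
  -2v**5 - 36v**4 - 296v**3 - 1596v**2 - 5174v - 6720 = (v**2 + 4v + 27)(-2v**3 - 28v**2 - 130v - 704) + (384v**2 + 1152v + 12288)
  -2v**3 - 28v**2 - 130v - 704 = (-(1/192)v - 11/192)(384v**2 + 1152v + 12288) + (0)
Last nonzero remainder: 384v**2 + 1152v + 12288. Dividing through by 384 gives the monic gcd v**2 + 3v + 32.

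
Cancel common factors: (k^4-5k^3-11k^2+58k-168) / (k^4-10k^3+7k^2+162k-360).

By polynomial division,
  k^4-5k^3-11k^2+58k-168 = (k^4-10k^3+7k^2+162k-360) + (5k^3-18k^2-104k+192)
  k^4-10k^3+7k^2+162k-360 = ((1/5)k-32/25)(5k^3-18k^2-104k+192) + ((119/25)k^2-(238/25)k-2856/25)
  5k^3-18k^2-104k+192 = ((125/119)k-200/119)((119/25)k^2-(238/25)k-2856/25) + (0)
Last nonzero remainder: (119/25)k^2-(238/25)k-2856/25. Dividing through by 119/25 gives the monic gcd k^2-2k-24.
Cancel k^2-2k-24 from numerator and denominator to get the reduced form.

(k^2-3k+7)/(k^2-8k+15)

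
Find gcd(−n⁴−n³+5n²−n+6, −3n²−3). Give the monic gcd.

n²+1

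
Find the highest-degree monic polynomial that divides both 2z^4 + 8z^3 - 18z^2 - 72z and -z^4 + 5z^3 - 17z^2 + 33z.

z^2 - 3z

By polynomial division,
  2z^4 + 8z^3 - 18z^2 - 72z = (-2)(-z^4 + 5z^3 - 17z^2 + 33z) + (18z^3 - 52z^2 - 6z)
  -z^4 + 5z^3 - 17z^2 + 33z = (-(1/18)z + 19/162)(18z^3 - 52z^2 - 6z) + (-(910/81)z^2 + (910/27)z)
  18z^3 - 52z^2 - 6z = (-(729/455)z - 81/455)(-(910/81)z^2 + (910/27)z) + (0)
Last nonzero remainder: -(910/81)z^2 + (910/27)z. Dividing through by -910/81 gives the monic gcd z^2 - 3z.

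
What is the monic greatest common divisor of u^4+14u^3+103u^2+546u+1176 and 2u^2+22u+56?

Apply the Euclidean algorithm:
  u^4+14u^3+103u^2+546u+1176 = ((1/2)u^2+(3/2)u+21)(2u^2+22u+56) + (0)
Last nonzero remainder: 2u^2+22u+56. Dividing through by 2 gives the monic gcd u^2+11u+28.

u^2+11u+28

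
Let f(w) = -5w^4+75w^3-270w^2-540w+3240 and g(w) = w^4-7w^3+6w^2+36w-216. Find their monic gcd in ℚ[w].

w^2-3w-18

By polynomial division,
  -5w^4+75w^3-270w^2-540w+3240 = (-5)(w^4-7w^3+6w^2+36w-216) + (40w^3-240w^2-360w+2160)
  w^4-7w^3+6w^2+36w-216 = ((1/40)w-1/40)(40w^3-240w^2-360w+2160) + (9w^2-27w-162)
  40w^3-240w^2-360w+2160 = ((40/9)w-40/3)(9w^2-27w-162) + (0)
Last nonzero remainder: 9w^2-27w-162. Dividing through by 9 gives the monic gcd w^2-3w-18.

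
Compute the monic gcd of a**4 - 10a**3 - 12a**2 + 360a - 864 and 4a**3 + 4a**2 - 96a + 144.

a + 6

Euclidean algorithm in ℚ[a]:
  a**4 - 10a**3 - 12a**2 + 360a - 864 = ((1/4)a - 11/4)(4a**3 + 4a**2 - 96a + 144) + (23a**2 + 60a - 468)
  4a**3 + 4a**2 - 96a + 144 = ((4/23)a - 148/529)(23a**2 + 60a - 468) + ((1152/529)a + 6912/529)
  23a**2 + 60a - 468 = ((12167/1152)a - 6877/192)((1152/529)a + 6912/529) + (0)
Last nonzero remainder: (1152/529)a + 6912/529. Dividing through by 1152/529 gives the monic gcd a + 6.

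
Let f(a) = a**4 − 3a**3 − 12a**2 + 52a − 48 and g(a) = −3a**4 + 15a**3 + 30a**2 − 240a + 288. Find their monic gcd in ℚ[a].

By polynomial division,
  a**4 − 3a**3 − 12a**2 + 52a − 48 = (−1/3)(−3a**4 + 15a**3 + 30a**2 − 240a + 288) + (2a**3 − 2a**2 − 28a + 48)
  −3a**4 + 15a**3 + 30a**2 − 240a + 288 = (−(3/2)a + 6)(2a**3 − 2a**2 − 28a + 48) + (0)
Last nonzero remainder: 2a**3 − 2a**2 − 28a + 48. Dividing through by 2 gives the monic gcd a**3 − a**2 − 14a + 24.

a**3 − a**2 − 14a + 24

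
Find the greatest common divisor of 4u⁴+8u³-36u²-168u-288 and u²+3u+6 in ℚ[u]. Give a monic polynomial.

By polynomial division,
  4u⁴+8u³-36u²-168u-288 = (4u²-4u-48)(u²+3u+6) + (0)
The last nonzero remainder u²+3u+6 is already monic.

u²+3u+6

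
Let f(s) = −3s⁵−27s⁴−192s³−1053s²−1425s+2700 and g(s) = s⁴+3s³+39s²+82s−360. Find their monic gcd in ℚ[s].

s³+5s²+49s+180

Apply the Euclidean algorithm:
  −3s⁵−27s⁴−192s³−1053s²−1425s+2700 = (−3s−18)(s⁴+3s³+39s²+82s−360) + (−21s³−105s²−1029s−3780)
  s⁴+3s³+39s²+82s−360 = (−(1/21)s+2/21)(−21s³−105s²−1029s−3780) + (0)
Last nonzero remainder: −21s³−105s²−1029s−3780. Dividing through by −21 gives the monic gcd s³+5s²+49s+180.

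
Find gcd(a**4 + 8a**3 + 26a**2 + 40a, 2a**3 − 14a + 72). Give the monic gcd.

By polynomial division,
  a**4 + 8a**3 + 26a**2 + 40a = ((1/2)a + 4)(2a**3 − 14a + 72) + (33a**2 + 60a − 288)
  2a**3 − 14a + 72 = ((2/33)a − 40/363)(33a**2 + 60a − 288) + ((1218/121)a + 4872/121)
  33a**2 + 60a − 288 = ((1331/406)a − 1452/203)((1218/121)a + 4872/121) + (0)
Last nonzero remainder: (1218/121)a + 4872/121. Dividing through by 1218/121 gives the monic gcd a + 4.

a + 4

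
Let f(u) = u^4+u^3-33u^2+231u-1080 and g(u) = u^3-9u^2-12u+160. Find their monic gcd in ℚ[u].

Repeated division with remainder:
  u^4+u^3-33u^2+231u-1080 = (u+10)(u^3-9u^2-12u+160) + (69u^2+191u-2680)
  u^3-9u^2-12u+160 = ((1/69)u-812/4761)(69u^2+191u-2680) + ((282880/4761)u-1414400/4761)
  69u^2+191u-2680 = ((328509/282880)u+318987/35360)((282880/4761)u-1414400/4761) + (0)
Last nonzero remainder: (282880/4761)u-1414400/4761. Dividing through by 282880/4761 gives the monic gcd u-5.

u-5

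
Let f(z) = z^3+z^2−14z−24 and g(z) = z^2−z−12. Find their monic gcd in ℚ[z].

z^2−z−12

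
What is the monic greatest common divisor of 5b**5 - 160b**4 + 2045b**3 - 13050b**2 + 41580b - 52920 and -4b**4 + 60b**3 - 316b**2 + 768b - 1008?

b**2 - 12b + 36

Euclidean algorithm in ℚ[b]:
  5b**5 - 160b**4 + 2045b**3 - 13050b**2 + 41580b - 52920 = (-(5/4)b + 85/4)(-4b**4 + 60b**3 - 316b**2 + 768b - 1008) + (375b**3 - 5375b**2 + 24000b - 31500)
  -4b**4 + 60b**3 - 316b**2 + 768b - 1008 = (-(4/375)b + 8/1125)(375b**3 - 5375b**2 + 24000b - 31500) + (-(196/9)b**2 + (784/3)b - 784)
  375b**3 - 5375b**2 + 24000b - 31500 = (-(3375/196)b + 1125/28)(-(196/9)b**2 + (784/3)b - 784) + (0)
Last nonzero remainder: -(196/9)b**2 + (784/3)b - 784. Dividing through by -196/9 gives the monic gcd b**2 - 12b + 36.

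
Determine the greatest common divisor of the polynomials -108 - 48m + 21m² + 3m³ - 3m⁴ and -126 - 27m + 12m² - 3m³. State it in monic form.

Apply the Euclidean algorithm:
  -3m⁴ + 3m³ + 21m² - 48m - 108 = (m + 3)(-3m³ + 12m² - 27m - 126) + (12m² + 159m + 270)
  -3m³ + 12m² - 27m - 126 = (-(1/4)m + 69/16)(12m² + 159m + 270) + (-(10323/16)m - 10323/8)
  12m² + 159m + 270 = (-(64/3441)m - 240/1147)(-(10323/16)m - 10323/8) + (0)
Last nonzero remainder: -(10323/16)m - 10323/8. Dividing through by -10323/16 gives the monic gcd m + 2.

2 + m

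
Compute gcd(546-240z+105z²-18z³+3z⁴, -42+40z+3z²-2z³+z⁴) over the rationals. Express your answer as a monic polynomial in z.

Repeated division with remainder:
  3z⁴-18z³+105z²-240z+546 = (3)(z⁴-2z³+3z²+40z-42) + (-12z³+96z²-360z+672)
  z⁴-2z³+3z²+40z-42 = (-(1/12)z-1/2)(-12z³+96z²-360z+672) + (21z²-84z+294)
  -12z³+96z²-360z+672 = (-(4/7)z+16/7)(21z²-84z+294) + (0)
Last nonzero remainder: 21z²-84z+294. Dividing through by 21 gives the monic gcd z²-4z+14.

14-4z+z²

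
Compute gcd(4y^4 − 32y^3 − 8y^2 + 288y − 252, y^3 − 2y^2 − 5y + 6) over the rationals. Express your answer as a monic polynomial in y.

y^2 − 4y + 3

Repeated division with remainder:
  4y^4 − 32y^3 − 8y^2 + 288y − 252 = (4y − 24)(y^3 − 2y^2 − 5y + 6) + (−36y^2 + 144y − 108)
  y^3 − 2y^2 − 5y + 6 = (−(1/36)y − 1/18)(−36y^2 + 144y − 108) + (0)
Last nonzero remainder: −36y^2 + 144y − 108. Dividing through by −36 gives the monic gcd y^2 − 4y + 3.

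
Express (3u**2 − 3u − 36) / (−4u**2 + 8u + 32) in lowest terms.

By polynomial division,
  3u**2 − 3u − 36 = (−3/4)(−4u**2 + 8u + 32) + (3u − 12)
  −4u**2 + 8u + 32 = (−(4/3)u − 8/3)(3u − 12) + (0)
Last nonzero remainder: 3u − 12. Dividing through by 3 gives the monic gcd u − 4.
Cancel u − 4 from numerator and denominator to get the reduced form.

(−3u − 9)/(4u + 8)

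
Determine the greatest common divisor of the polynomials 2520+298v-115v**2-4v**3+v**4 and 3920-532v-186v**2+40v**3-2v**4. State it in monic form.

280+2v-13v**2+v**3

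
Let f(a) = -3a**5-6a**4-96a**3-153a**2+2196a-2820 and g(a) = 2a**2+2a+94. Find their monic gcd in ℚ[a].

a**2+a+47

By polynomial division,
  -3a**5-6a**4-96a**3-153a**2+2196a-2820 = (-(3/2)a**3-(3/2)a**2+24a-30)(2a**2+2a+94) + (0)
Last nonzero remainder: 2a**2+2a+94. Dividing through by 2 gives the monic gcd a**2+a+47.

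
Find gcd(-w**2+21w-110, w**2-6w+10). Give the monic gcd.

Apply the Euclidean algorithm:
  -w**2+21w-110 = (-1)(w**2-6w+10) + (15w-100)
  w**2-6w+10 = ((1/15)w+2/45)(15w-100) + (130/9)
  15w-100 = ((27/26)w-90/13)(130/9) + (0)
The last nonzero remainder is the constant 130/9, so the polynomials are coprime and gcd = 1.

1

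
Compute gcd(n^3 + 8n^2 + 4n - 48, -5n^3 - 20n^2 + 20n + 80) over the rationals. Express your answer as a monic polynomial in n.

n^2 + 2n - 8

Euclidean algorithm in ℚ[n]:
  n^3 + 8n^2 + 4n - 48 = (-1/5)(-5n^3 - 20n^2 + 20n + 80) + (4n^2 + 8n - 32)
  -5n^3 - 20n^2 + 20n + 80 = (-(5/4)n - 5/2)(4n^2 + 8n - 32) + (0)
Last nonzero remainder: 4n^2 + 8n - 32. Dividing through by 4 gives the monic gcd n^2 + 2n - 8.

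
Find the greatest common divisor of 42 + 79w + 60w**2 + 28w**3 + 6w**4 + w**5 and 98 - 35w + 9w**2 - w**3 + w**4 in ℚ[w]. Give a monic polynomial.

Apply the Euclidean algorithm:
  w**5 + 6w**4 + 28w**3 + 60w**2 + 79w + 42 = (w + 7)(w**4 - w**3 + 9w**2 - 35w + 98) + (26w**3 + 32w**2 + 226w - 644)
  w**4 - w**3 + 9w**2 - 35w + 98 = ((1/26)w - 29/338)(26w**3 + 32w**2 + 226w - 644) + ((516/169)w**2 + (1548/169)w + 7224/169)
  26w**3 + 32w**2 + 226w - 644 = ((2197/258)w - 3887/258)((516/169)w**2 + (1548/169)w + 7224/169) + (0)
Last nonzero remainder: (516/169)w**2 + (1548/169)w + 7224/169. Dividing through by 516/169 gives the monic gcd w**2 + 3w + 14.

14 + 3w + w**2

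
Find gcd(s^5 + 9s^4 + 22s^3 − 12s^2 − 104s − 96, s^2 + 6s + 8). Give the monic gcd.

s^2 + 6s + 8

Repeated division with remainder:
  s^5 + 9s^4 + 22s^3 − 12s^2 − 104s − 96 = (s^3 + 3s^2 − 4s − 12)(s^2 + 6s + 8) + (0)
The last nonzero remainder s^2 + 6s + 8 is already monic.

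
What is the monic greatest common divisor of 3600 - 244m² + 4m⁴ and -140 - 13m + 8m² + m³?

By polynomial division,
  4m⁴ - 244m² + 3600 = (4m - 32)(m³ + 8m² - 13m - 140) + (64m² + 144m - 880)
  m³ + 8m² - 13m - 140 = ((1/64)m + 23/256)(64m² + 144m - 880) + (-(195/16)m - 975/16)
  64m² + 144m - 880 = (-(1024/195)m + 2816/195)(-(195/16)m - 975/16) + (0)
Last nonzero remainder: -(195/16)m - 975/16. Dividing through by -195/16 gives the monic gcd m + 5.

5 + m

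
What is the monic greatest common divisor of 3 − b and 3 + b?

1

Euclidean algorithm in ℚ[b]:
  −b + 3 = (−1)(b + 3) + (6)
  b + 3 = ((1/6)b + 1/2)(6) + (0)
The last nonzero remainder is the constant 6, so the polynomials are coprime and gcd = 1.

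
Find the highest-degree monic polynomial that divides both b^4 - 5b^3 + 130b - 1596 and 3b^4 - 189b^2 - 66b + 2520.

Repeated division with remainder:
  b^4 - 5b^3 + 130b - 1596 = (1/3)(3b^4 - 189b^2 - 66b + 2520) + (-5b^3 + 63b^2 + 152b - 2436)
  3b^4 - 189b^2 - 66b + 2520 = (-(3/5)b - 189/25)(-5b^3 + 63b^2 + 152b - 2436) + ((9462/25)b^2 - (9462/25)b - 397404/25)
  -5b^3 + 63b^2 + 152b - 2436 = (-(125/9462)b + 725/4731)((9462/25)b^2 - (9462/25)b - 397404/25) + (0)
Last nonzero remainder: (9462/25)b^2 - (9462/25)b - 397404/25. Dividing through by 9462/25 gives the monic gcd b^2 - b - 42.

b^2 - b - 42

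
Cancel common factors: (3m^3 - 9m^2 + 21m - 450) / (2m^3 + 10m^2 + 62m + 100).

(3m - 18)/(2m + 4)

By polynomial division,
  3m^3 - 9m^2 + 21m - 450 = (3/2)(2m^3 + 10m^2 + 62m + 100) + (-24m^2 - 72m - 600)
  2m^3 + 10m^2 + 62m + 100 = (-(1/12)m - 1/6)(-24m^2 - 72m - 600) + (0)
Last nonzero remainder: -24m^2 - 72m - 600. Dividing through by -24 gives the monic gcd m^2 + 3m + 25.
Cancel m^2 + 3m + 25 from numerator and denominator to get the reduced form.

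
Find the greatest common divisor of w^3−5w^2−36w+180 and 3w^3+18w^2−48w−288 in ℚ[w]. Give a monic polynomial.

Repeated division with remainder:
  w^3−5w^2−36w+180 = (1/3)(3w^3+18w^2−48w−288) + (−11w^2−20w+276)
  3w^3+18w^2−48w−288 = (−(3/11)w−138/121)(−11w^2−20w+276) + ((540/121)w+3240/121)
  −11w^2−20w+276 = (−(1331/540)w+2783/270)((540/121)w+3240/121) + (0)
Last nonzero remainder: (540/121)w+3240/121. Dividing through by 540/121 gives the monic gcd w+6.

w+6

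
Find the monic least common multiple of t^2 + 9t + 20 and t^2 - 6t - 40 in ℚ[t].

t^3 - t^2 - 70t - 200

Apply the Euclidean algorithm:
  t^2 + 9t + 20 = (t^2 - 6t - 40) + (15t + 60)
  t^2 - 6t - 40 = ((1/15)t - 2/3)(15t + 60) + (0)
Last nonzero remainder: 15t + 60. Dividing through by 15 gives the monic gcd t + 4.
Then lcm(f, g) = f·g / gcd(f, g); expanding and making the result monic gives the answer.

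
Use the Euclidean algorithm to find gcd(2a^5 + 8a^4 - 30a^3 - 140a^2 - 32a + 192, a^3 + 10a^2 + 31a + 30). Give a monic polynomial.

Euclidean algorithm in ℚ[a]:
  2a^5 + 8a^4 - 30a^3 - 140a^2 - 32a + 192 = (2a^2 - 12a + 28)(a^3 + 10a^2 + 31a + 30) + (-108a^2 - 540a - 648)
  a^3 + 10a^2 + 31a + 30 = (-(1/108)a - 5/108)(-108a^2 - 540a - 648) + (0)
Last nonzero remainder: -108a^2 - 540a - 648. Dividing through by -108 gives the monic gcd a^2 + 5a + 6.

a^2 + 5a + 6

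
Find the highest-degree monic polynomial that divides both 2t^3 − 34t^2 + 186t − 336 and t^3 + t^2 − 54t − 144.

t − 8

Apply the Euclidean algorithm:
  2t^3 − 34t^2 + 186t − 336 = (2)(t^3 + t^2 − 54t − 144) + (−36t^2 + 294t − 48)
  t^3 + t^2 − 54t − 144 = (−(1/36)t − 55/216)(−36t^2 + 294t − 48) + ((703/36)t − 1406/9)
  −36t^2 + 294t − 48 = (−(1296/703)t + 216/703)((703/36)t − 1406/9) + (0)
Last nonzero remainder: (703/36)t − 1406/9. Dividing through by 703/36 gives the monic gcd t − 8.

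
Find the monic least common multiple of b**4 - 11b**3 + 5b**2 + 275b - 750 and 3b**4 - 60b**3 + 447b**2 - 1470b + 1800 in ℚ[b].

By polynomial division,
  b**4 - 11b**3 + 5b**2 + 275b - 750 = (1/3)(3b**4 - 60b**3 + 447b**2 - 1470b + 1800) + (9b**3 - 144b**2 + 765b - 1350)
  3b**4 - 60b**3 + 447b**2 - 1470b + 1800 = ((1/3)b - 4/3)(9b**3 - 144b**2 + 765b - 1350) + (0)
Last nonzero remainder: 9b**3 - 144b**2 + 765b - 1350. Dividing through by 9 gives the monic gcd b**3 - 16b**2 + 85b - 150.
Then lcm(f, g) = f·g / gcd(f, g); expanding and making the result monic gives the answer.

b**5 - 15b**4 + 49b**3 + 255b**2 - 1850b + 3000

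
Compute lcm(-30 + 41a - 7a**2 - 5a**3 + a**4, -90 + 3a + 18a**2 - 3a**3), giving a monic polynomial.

180 - 216a - 29a**2 + 78a**3 - 8a**4 - 6a**5 + a**6

Repeated division with remainder:
  a**4 - 5a**3 - 7a**2 + 41a - 30 = (-(1/3)a - 1/3)(-3a**3 + 18a**2 + 3a - 90) + (12a - 60)
  -3a**3 + 18a**2 + 3a - 90 = (-(1/4)a**2 + (1/4)a + 3/2)(12a - 60) + (0)
Last nonzero remainder: 12a - 60. Dividing through by 12 gives the monic gcd a - 5.
Then lcm(f, g) = f·g / gcd(f, g); expanding and making the result monic gives the answer.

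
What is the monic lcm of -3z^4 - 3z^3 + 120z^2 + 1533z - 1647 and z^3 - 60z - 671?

z^5 - 10z^4 - 51z^3 - 71z^2 + 6170z - 6039

Apply the Euclidean algorithm:
  -3z^4 - 3z^3 + 120z^2 + 1533z - 1647 = (-3z - 3)(z^3 - 60z - 671) + (-60z^2 - 660z - 3660)
  z^3 - 60z - 671 = (-(1/60)z + 11/60)(-60z^2 - 660z - 3660) + (0)
Last nonzero remainder: -60z^2 - 660z - 3660. Dividing through by -60 gives the monic gcd z^2 + 11z + 61.
Then lcm(f, g) = f·g / gcd(f, g); expanding and making the result monic gives the answer.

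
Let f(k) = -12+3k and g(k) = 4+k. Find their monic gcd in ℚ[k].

By polynomial division,
  3k-12 = (3)(k+4) + (-24)
  k+4 = (-(1/24)k-1/6)(-24) + (0)
The last nonzero remainder is the constant -24, so the polynomials are coprime and gcd = 1.

1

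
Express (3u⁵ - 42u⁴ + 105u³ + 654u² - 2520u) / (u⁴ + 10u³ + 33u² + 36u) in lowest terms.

(3u³ - 54u² + 321u - 630)/(u² + 6u + 9)

Apply the Euclidean algorithm:
  3u⁵ - 42u⁴ + 105u³ + 654u² - 2520u = (3u - 72)(u⁴ + 10u³ + 33u² + 36u) + (726u³ + 2922u² + 72u)
  u⁴ + 10u³ + 33u² + 36u = ((1/726)u + 241/29282)(726u³ + 2922u² + 72u) + ((129600/14641)u² + (518400/14641)u)
  726u³ + 2922u² + 72u = ((1771561/21600)u + 14641/7200)((129600/14641)u² + (518400/14641)u) + (0)
Last nonzero remainder: (129600/14641)u² + (518400/14641)u. Dividing through by 129600/14641 gives the monic gcd u² + 4u.
Cancel u² + 4u from numerator and denominator to get the reduced form.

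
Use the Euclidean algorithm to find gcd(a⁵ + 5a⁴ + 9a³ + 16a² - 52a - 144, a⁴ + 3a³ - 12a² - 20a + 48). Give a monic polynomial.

a² + 2a - 8

Euclidean algorithm in ℚ[a]:
  a⁵ + 5a⁴ + 9a³ + 16a² - 52a - 144 = (a + 2)(a⁴ + 3a³ - 12a² - 20a + 48) + (15a³ + 60a² - 60a - 240)
  a⁴ + 3a³ - 12a² - 20a + 48 = ((1/15)a - 1/15)(15a³ + 60a² - 60a - 240) + (-4a² - 8a + 32)
  15a³ + 60a² - 60a - 240 = (-(15/4)a - 15/2)(-4a² - 8a + 32) + (0)
Last nonzero remainder: -4a² - 8a + 32. Dividing through by -4 gives the monic gcd a² + 2a - 8.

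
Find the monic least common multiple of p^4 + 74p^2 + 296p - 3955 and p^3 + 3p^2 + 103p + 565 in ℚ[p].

p^5 + 5p^4 + 74p^3 + 666p^2 - 2475p - 19775

Repeated division with remainder:
  p^4 + 74p^2 + 296p - 3955 = (p - 3)(p^3 + 3p^2 + 103p + 565) + (-20p^2 + 40p - 2260)
  p^3 + 3p^2 + 103p + 565 = (-(1/20)p - 1/4)(-20p^2 + 40p - 2260) + (0)
Last nonzero remainder: -20p^2 + 40p - 2260. Dividing through by -20 gives the monic gcd p^2 - 2p + 113.
Then lcm(f, g) = f·g / gcd(f, g); expanding and making the result monic gives the answer.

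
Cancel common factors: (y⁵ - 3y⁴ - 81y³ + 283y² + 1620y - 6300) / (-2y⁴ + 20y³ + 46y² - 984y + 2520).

(-y² - y + 30)/(2y - 12)

Apply the Euclidean algorithm:
  y⁵ - 3y⁴ - 81y³ + 283y² + 1620y - 6300 = (-(1/2)y - 7/2)(-2y⁴ + 20y³ + 46y² - 984y + 2520) + (12y³ - 48y² - 564y + 2520)
  -2y⁴ + 20y³ + 46y² - 984y + 2520 = (-(1/6)y + 1)(12y³ - 48y² - 564y + 2520) + (0)
Last nonzero remainder: 12y³ - 48y² - 564y + 2520. Dividing through by 12 gives the monic gcd y³ - 4y² - 47y + 210.
Cancel y³ - 4y² - 47y + 210 from numerator and denominator to get the reduced form.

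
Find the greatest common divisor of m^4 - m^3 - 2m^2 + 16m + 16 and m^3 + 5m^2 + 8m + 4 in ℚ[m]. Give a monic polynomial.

m^2 + 3m + 2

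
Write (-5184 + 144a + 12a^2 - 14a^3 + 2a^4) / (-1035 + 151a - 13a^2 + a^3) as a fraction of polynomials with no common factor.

Repeated division with remainder:
  2a^4 - 14a^3 + 12a^2 + 144a - 5184 = (2a + 12)(a^3 - 13a^2 + 151a - 1035) + (-134a^2 + 402a + 7236)
  a^3 - 13a^2 + 151a - 1035 = (-(1/134)a + 5/67)(-134a^2 + 402a + 7236) + (175a - 1575)
  -134a^2 + 402a + 7236 = (-(134/175)a - 804/175)(175a - 1575) + (0)
Last nonzero remainder: 175a - 1575. Dividing through by 175 gives the monic gcd a - 9.
Cancel a - 9 from numerator and denominator to get the reduced form.

(576 + 48a + 4a^2 + 2a^3)/(115 - 4a + a^2)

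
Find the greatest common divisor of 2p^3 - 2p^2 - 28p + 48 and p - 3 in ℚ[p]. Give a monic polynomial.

p - 3

Euclidean algorithm in ℚ[p]:
  2p^3 - 2p^2 - 28p + 48 = (2p^2 + 4p - 16)(p - 3) + (0)
The last nonzero remainder p - 3 is already monic.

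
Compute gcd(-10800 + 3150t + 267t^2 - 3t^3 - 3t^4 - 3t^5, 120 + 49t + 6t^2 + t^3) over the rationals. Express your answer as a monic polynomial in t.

40 + 3t + t^2

Apply the Euclidean algorithm:
  -3t^5 - 3t^4 - 3t^3 + 267t^2 + 3150t - 10800 = (-3t^2 + 15t + 54)(t^3 + 6t^2 + 49t + 120) + (-432t^2 - 1296t - 17280)
  t^3 + 6t^2 + 49t + 120 = (-(1/432)t - 1/144)(-432t^2 - 1296t - 17280) + (0)
Last nonzero remainder: -432t^2 - 1296t - 17280. Dividing through by -432 gives the monic gcd t^2 + 3t + 40.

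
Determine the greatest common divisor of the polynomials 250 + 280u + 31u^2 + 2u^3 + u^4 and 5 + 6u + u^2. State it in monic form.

By polynomial division,
  u^4 + 2u^3 + 31u^2 + 280u + 250 = (u^2 - 4u + 50)(u^2 + 6u + 5) + (0)
The last nonzero remainder u^2 + 6u + 5 is already monic.

5 + 6u + u^2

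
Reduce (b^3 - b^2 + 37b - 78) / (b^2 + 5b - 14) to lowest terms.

Euclidean algorithm in ℚ[b]:
  b^3 - b^2 + 37b - 78 = (b - 6)(b^2 + 5b - 14) + (81b - 162)
  b^2 + 5b - 14 = ((1/81)b + 7/81)(81b - 162) + (0)
Last nonzero remainder: 81b - 162. Dividing through by 81 gives the monic gcd b - 2.
Cancel b - 2 from numerator and denominator to get the reduced form.

(b^2 + b + 39)/(b + 7)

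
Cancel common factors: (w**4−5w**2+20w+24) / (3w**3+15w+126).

(w**3−3w**2+4w+8)/(3w**2−9w+42)

Euclidean algorithm in ℚ[w]:
  w**4−5w**2+20w+24 = ((1/3)w)(3w**3+15w+126) + (−10w**2−22w+24)
  3w**3+15w+126 = (−(3/10)w+33/50)(−10w**2−22w+24) + ((918/25)w+2754/25)
  −10w**2−22w+24 = (−(125/459)w+100/459)((918/25)w+2754/25) + (0)
Last nonzero remainder: (918/25)w+2754/25. Dividing through by 918/25 gives the monic gcd w+3.
Cancel w+3 from numerator and denominator to get the reduced form.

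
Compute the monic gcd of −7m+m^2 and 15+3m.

1

Apply the Euclidean algorithm:
  m^2−7m = ((1/3)m−4)(3m+15) + (60)
  3m+15 = ((1/20)m+1/4)(60) + (0)
The last nonzero remainder is the constant 60, so the polynomials are coprime and gcd = 1.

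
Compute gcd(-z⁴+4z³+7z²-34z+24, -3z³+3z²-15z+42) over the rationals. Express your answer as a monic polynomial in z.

z-2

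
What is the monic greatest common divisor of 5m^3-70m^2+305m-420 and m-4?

m-4

Repeated division with remainder:
  5m^3-70m^2+305m-420 = (5m^2-50m+105)(m-4) + (0)
The last nonzero remainder m-4 is already monic.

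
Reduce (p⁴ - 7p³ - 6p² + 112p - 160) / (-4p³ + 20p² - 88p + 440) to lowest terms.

By polynomial division,
  p⁴ - 7p³ - 6p² + 112p - 160 = (-(1/4)p + 1/2)(-4p³ + 20p² - 88p + 440) + (-38p² + 266p - 380)
  -4p³ + 20p² - 88p + 440 = ((2/19)p + 4/19)(-38p² + 266p - 380) + (-104p + 520)
  -38p² + 266p - 380 = ((19/52)p - 19/26)(-104p + 520) + (0)
Last nonzero remainder: -104p + 520. Dividing through by -104 gives the monic gcd p - 5.
Cancel p - 5 from numerator and denominator to get the reduced form.

(-p³ + 2p² + 16p - 32)/(4p² + 88)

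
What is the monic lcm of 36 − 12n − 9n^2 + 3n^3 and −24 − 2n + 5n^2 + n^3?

Euclidean algorithm in ℚ[n]:
  3n^3 − 9n^2 − 12n + 36 = (3)(n^3 + 5n^2 − 2n − 24) + (−24n^2 − 6n + 108)
  n^3 + 5n^2 − 2n − 24 = (−(1/24)n − 19/96)(−24n^2 − 6n + 108) + ((21/16)n − 21/8)
  −24n^2 − 6n + 108 = (−(128/7)n − 288/7)((21/16)n − 21/8) + (0)
Last nonzero remainder: (21/16)n − 21/8. Dividing through by 21/16 gives the monic gcd n − 2.
Then lcm(f, g) = f·g / gcd(f, g); expanding and making the result monic gives the answer.

144 + 36n − 52n^2 − 13n^3 + 4n^4 + n^5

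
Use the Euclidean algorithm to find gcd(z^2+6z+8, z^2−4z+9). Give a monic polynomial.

1

Repeated division with remainder:
  z^2+6z+8 = (z^2−4z+9) + (10z−1)
  z^2−4z+9 = ((1/10)z−39/100)(10z−1) + (861/100)
  10z−1 = ((1000/861)z−100/861)(861/100) + (0)
The last nonzero remainder is the constant 861/100, so the polynomials are coprime and gcd = 1.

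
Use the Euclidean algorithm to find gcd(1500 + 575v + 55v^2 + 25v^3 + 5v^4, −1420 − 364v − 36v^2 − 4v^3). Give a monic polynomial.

5 + v

Apply the Euclidean algorithm:
  5v^4 + 25v^3 + 55v^2 + 575v + 1500 = (−(5/4)v + 5)(−4v^3 − 36v^2 − 364v − 1420) + (−220v^2 + 620v + 8600)
  −4v^3 − 36v^2 − 364v − 1420 = ((1/55)v + 26/121)(−220v^2 + 620v + 8600) + (−(79084/121)v − 395420/121)
  −220v^2 + 620v + 8600 = ((6655/19771)v − 52030/19771)(−(79084/121)v − 395420/121) + (0)
Last nonzero remainder: −(79084/121)v − 395420/121. Dividing through by −79084/121 gives the monic gcd v + 5.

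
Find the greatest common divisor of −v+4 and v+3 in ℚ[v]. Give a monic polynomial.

1

Apply the Euclidean algorithm:
  −v+4 = (−1)(v+3) + (7)
  v+3 = ((1/7)v+3/7)(7) + (0)
The last nonzero remainder is the constant 7, so the polynomials are coprime and gcd = 1.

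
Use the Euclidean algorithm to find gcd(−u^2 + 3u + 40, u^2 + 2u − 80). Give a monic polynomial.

u − 8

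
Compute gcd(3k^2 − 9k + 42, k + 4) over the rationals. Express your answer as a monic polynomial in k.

Apply the Euclidean algorithm:
  3k^2 − 9k + 42 = (3k − 21)(k + 4) + (126)
  k + 4 = ((1/126)k + 2/63)(126) + (0)
The last nonzero remainder is the constant 126, so the polynomials are coprime and gcd = 1.

1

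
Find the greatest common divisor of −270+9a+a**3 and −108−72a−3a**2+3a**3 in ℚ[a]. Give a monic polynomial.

−6+a

Euclidean algorithm in ℚ[a]:
  a**3+9a−270 = (1/3)(3a**3−3a**2−72a−108) + (a**2+33a−234)
  3a**3−3a**2−72a−108 = (3a−102)(a**2+33a−234) + (3996a−23976)
  a**2+33a−234 = ((1/3996)a+13/1332)(3996a−23976) + (0)
Last nonzero remainder: 3996a−23976. Dividing through by 3996 gives the monic gcd a−6.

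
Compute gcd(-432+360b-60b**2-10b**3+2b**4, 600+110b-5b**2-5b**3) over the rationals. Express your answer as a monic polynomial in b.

-6+b

Euclidean algorithm in ℚ[b]:
  2b**4-10b**3-60b**2+360b-432 = (-(2/5)b+12/5)(-5b**3-5b**2+110b+600) + (-4b**2+336b-1872)
  -5b**3-5b**2+110b+600 = ((5/4)b+425/4)(-4b**2+336b-1872) + (-33250b+199500)
  -4b**2+336b-1872 = ((2/16625)b-156/16625)(-33250b+199500) + (0)
Last nonzero remainder: -33250b+199500. Dividing through by -33250 gives the monic gcd b-6.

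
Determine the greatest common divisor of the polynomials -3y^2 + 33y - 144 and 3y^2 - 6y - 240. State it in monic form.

1

By polynomial division,
  -3y^2 + 33y - 144 = (-1)(3y^2 - 6y - 240) + (27y - 384)
  3y^2 - 6y - 240 = ((1/9)y + 110/81)(27y - 384) + (7600/27)
  27y - 384 = ((729/7600)y - 648/475)(7600/27) + (0)
The last nonzero remainder is the constant 7600/27, so the polynomials are coprime and gcd = 1.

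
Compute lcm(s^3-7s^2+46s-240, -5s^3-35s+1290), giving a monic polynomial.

Repeated division with remainder:
  s^3-7s^2+46s-240 = (-1/5)(-5s^3-35s+1290) + (-7s^2+39s+18)
  -5s^3-35s+1290 = ((5/7)s+195/49)(-7s^2+39s+18) + (-(9950/49)s+59700/49)
  -7s^2+39s+18 = ((343/9950)s+147/9950)(-(9950/49)s+59700/49) + (0)
Last nonzero remainder: -(9950/49)s+59700/49. Dividing through by -9950/49 gives the monic gcd s-6.
Then lcm(f, g) = f·g / gcd(f, g); expanding and making the result monic gives the answer.

s^5-s^4+47s^3-265s^2+538s-10320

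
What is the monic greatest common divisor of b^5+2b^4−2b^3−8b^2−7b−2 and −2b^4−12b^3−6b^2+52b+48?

b^2−b−2

Apply the Euclidean algorithm:
  b^5+2b^4−2b^3−8b^2−7b−2 = (−(1/2)b+2)(−2b^4−12b^3−6b^2+52b+48) + (19b^3+30b^2−87b−98)
  −2b^4−12b^3−6b^2+52b+48 = (−(2/19)b−168/361)(19b^3+30b^2−87b−98) + (−(432/361)b^2+(432/361)b+864/361)
  19b^3+30b^2−87b−98 = (−(6859/432)b−17689/432)(−(432/361)b^2+(432/361)b+864/361) + (0)
Last nonzero remainder: −(432/361)b^2+(432/361)b+864/361. Dividing through by −432/361 gives the monic gcd b^2−b−2.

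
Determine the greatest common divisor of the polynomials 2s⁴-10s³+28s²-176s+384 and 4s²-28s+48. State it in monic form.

s²-7s+12

Apply the Euclidean algorithm:
  2s⁴-10s³+28s²-176s+384 = ((1/2)s²+s+8)(4s²-28s+48) + (0)
Last nonzero remainder: 4s²-28s+48. Dividing through by 4 gives the monic gcd s²-7s+12.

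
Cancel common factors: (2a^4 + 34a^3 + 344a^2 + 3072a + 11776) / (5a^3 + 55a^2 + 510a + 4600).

(2a^2 + 32a + 128)/(5a + 50)

Euclidean algorithm in ℚ[a]:
  2a^4 + 34a^3 + 344a^2 + 3072a + 11776 = ((2/5)a + 12/5)(5a^3 + 55a^2 + 510a + 4600) + (8a^2 + 8a + 736)
  5a^3 + 55a^2 + 510a + 4600 = ((5/8)a + 25/4)(8a^2 + 8a + 736) + (0)
Last nonzero remainder: 8a^2 + 8a + 736. Dividing through by 8 gives the monic gcd a^2 + a + 92.
Cancel a^2 + a + 92 from numerator and denominator to get the reduced form.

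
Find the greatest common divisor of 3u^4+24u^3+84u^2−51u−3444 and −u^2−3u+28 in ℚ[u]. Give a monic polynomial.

Repeated division with remainder:
  3u^4+24u^3+84u^2−51u−3444 = (−3u^2−15u−123)(−u^2−3u+28) + (0)
Last nonzero remainder: −u^2−3u+28. Dividing through by −1 gives the monic gcd u^2+3u−28.

u^2+3u−28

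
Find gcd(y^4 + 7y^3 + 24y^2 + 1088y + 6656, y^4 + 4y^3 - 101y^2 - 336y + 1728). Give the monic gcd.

Repeated division with remainder:
  y^4 + 7y^3 + 24y^2 + 1088y + 6656 = (y^4 + 4y^3 - 101y^2 - 336y + 1728) + (3y^3 + 125y^2 + 1424y + 4928)
  y^4 + 4y^3 - 101y^2 - 336y + 1728 = ((1/3)y - 113/9)(3y^3 + 125y^2 + 1424y + 4928) + ((8944/9)y^2 + (143104/9)y + 572416/9)
  3y^3 + 125y^2 + 1424y + 4928 = ((27/8944)y + 693/8944)((8944/9)y^2 + (143104/9)y + 572416/9) + (0)
Last nonzero remainder: (8944/9)y^2 + (143104/9)y + 572416/9. Dividing through by 8944/9 gives the monic gcd y^2 + 16y + 64.

y^2 + 16y + 64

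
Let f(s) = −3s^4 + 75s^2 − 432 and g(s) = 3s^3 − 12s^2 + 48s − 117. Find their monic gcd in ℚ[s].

s − 3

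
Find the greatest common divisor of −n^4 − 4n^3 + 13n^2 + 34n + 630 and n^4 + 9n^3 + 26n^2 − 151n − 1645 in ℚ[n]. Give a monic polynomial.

n^2 + 2n − 35

Euclidean algorithm in ℚ[n]:
  −n^4 − 4n^3 + 13n^2 + 34n + 630 = (−1)(n^4 + 9n^3 + 26n^2 − 151n − 1645) + (5n^3 + 39n^2 − 117n − 1015)
  n^4 + 9n^3 + 26n^2 − 151n − 1645 = ((1/5)n + 6/25)(5n^3 + 39n^2 − 117n − 1015) + ((1001/25)n^2 + (2002/25)n − 7007/5)
  5n^3 + 39n^2 − 117n − 1015 = ((125/1001)n + 725/1001)((1001/25)n^2 + (2002/25)n − 7007/5) + (0)
Last nonzero remainder: (1001/25)n^2 + (2002/25)n − 7007/5. Dividing through by 1001/25 gives the monic gcd n^2 + 2n − 35.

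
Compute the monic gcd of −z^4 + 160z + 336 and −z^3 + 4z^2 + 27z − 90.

Repeated division with remainder:
  −z^4 + 160z + 336 = (z + 4)(−z^3 + 4z^2 + 27z − 90) + (−43z^2 + 142z + 696)
  −z^3 + 4z^2 + 27z − 90 = ((1/43)z − 30/1849)(−43z^2 + 142z + 696) + ((24255/1849)z − 145530/1849)
  −43z^2 + 142z + 696 = (−(79507/24255)z − 214484/24255)((24255/1849)z − 145530/1849) + (0)
Last nonzero remainder: (24255/1849)z − 145530/1849. Dividing through by 24255/1849 gives the monic gcd z − 6.

z − 6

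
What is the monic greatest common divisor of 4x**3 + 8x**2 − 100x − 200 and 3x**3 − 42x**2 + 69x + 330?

x**2 − 3x − 10

By polynomial division,
  4x**3 + 8x**2 − 100x − 200 = (4/3)(3x**3 − 42x**2 + 69x + 330) + (64x**2 − 192x − 640)
  3x**3 − 42x**2 + 69x + 330 = ((3/64)x − 33/64)(64x**2 − 192x − 640) + (0)
Last nonzero remainder: 64x**2 − 192x − 640. Dividing through by 64 gives the monic gcd x**2 − 3x − 10.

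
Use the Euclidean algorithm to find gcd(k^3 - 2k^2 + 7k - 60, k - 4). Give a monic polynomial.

k - 4

Euclidean algorithm in ℚ[k]:
  k^3 - 2k^2 + 7k - 60 = (k^2 + 2k + 15)(k - 4) + (0)
The last nonzero remainder k - 4 is already monic.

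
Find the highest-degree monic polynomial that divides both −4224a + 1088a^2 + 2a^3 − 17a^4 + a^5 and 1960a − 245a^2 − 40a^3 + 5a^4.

−8a + a^2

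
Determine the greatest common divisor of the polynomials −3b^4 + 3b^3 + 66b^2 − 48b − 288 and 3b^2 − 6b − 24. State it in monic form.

b^2 − 2b − 8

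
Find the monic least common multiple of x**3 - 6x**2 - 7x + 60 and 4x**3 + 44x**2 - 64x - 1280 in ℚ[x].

x**5 + 10x**4 - 39x**3 - 436x**2 + 512x + 3840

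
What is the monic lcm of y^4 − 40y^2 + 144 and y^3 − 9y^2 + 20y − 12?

y^5 − y^4 − 40y^3 + 40y^2 + 144y − 144

Euclidean algorithm in ℚ[y]:
  y^4 − 40y^2 + 144 = (y + 9)(y^3 − 9y^2 + 20y − 12) + (21y^2 − 168y + 252)
  y^3 − 9y^2 + 20y − 12 = ((1/21)y − 1/21)(21y^2 − 168y + 252) + (0)
Last nonzero remainder: 21y^2 − 168y + 252. Dividing through by 21 gives the monic gcd y^2 − 8y + 12.
Then lcm(f, g) = f·g / gcd(f, g); expanding and making the result monic gives the answer.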